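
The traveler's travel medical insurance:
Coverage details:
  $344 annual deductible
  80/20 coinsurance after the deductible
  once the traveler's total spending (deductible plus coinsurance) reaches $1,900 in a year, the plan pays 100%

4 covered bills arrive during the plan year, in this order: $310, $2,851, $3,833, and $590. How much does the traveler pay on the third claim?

#1 ($310): fully absorbed by the deductible. Traveler owes $310 (running OOP $310).
#2 ($2,851): $34 to deductible, leaving $2,817; coinsurance $2,817 × 20% = $563.40. Traveler pays $597.40; OOP now $907.40.
#3 ($3,833): 20% coinsurance on $3,833 = $766.60. Traveler owes $766.60 (running OOP $1,674).

$766.60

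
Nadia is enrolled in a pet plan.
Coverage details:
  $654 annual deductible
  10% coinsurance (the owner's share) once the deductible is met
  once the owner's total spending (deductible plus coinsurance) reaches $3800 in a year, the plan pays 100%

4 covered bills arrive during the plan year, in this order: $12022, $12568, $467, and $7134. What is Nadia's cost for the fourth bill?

$705.70

#1 ($12022): deductible takes $654, $11368 remains; coinsurance $11368 × 10% = $1136.80. Owner pays $1790.80; OOP now $1790.80.
#2 ($12568): deductible already satisfied, so owner's share is 10% × $12568 = $1256.80. Cost to owner: $1256.80. OOP to date $3047.60.
#3 ($467): deductible met; 10% of $467 = $46.70. Cost to owner: $46.70. OOP to date $3094.30.
#4 ($7134): 10% coinsurance on $7134 = $713.40. That would push OOP to $3807.70, over the $3800 cap, so owner pays $3800 − $3094.30 = $705.70.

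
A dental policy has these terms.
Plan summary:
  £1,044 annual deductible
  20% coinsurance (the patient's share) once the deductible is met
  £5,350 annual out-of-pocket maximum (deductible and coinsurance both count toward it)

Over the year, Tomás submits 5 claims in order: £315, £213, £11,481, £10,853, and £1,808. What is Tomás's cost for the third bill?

Bill 1, £315: entire amount goes to the deductible. Cost to patient: £315. OOP to date £315.
Bill 2, £213: fully absorbed by the deductible. Patient owes £213 (running OOP £528).
Bill 3, £11,481: £516 finishes the deductible; £10,965 goes to coinsurance; patient's 20% is £2,193. Patient owes £2,709 (running OOP £3,237).

£2,709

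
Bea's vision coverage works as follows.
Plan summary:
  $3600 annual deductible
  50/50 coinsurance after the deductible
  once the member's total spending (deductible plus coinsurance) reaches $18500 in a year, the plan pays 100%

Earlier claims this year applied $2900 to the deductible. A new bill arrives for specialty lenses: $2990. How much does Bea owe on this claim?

Remaining deductible: $3600 − $2900 = $700.
The remaining $2290 (= $2990 − $700) moves to coinsurance.
Coinsurance: $2290 × 50% = $1145.
Member responsibility before any cap: $700 + $1145 = $1845.
Year-to-date out-of-pocket becomes $2900 + $1845 = $4745, still under the $18500 maximum, so no cap applies.

$1845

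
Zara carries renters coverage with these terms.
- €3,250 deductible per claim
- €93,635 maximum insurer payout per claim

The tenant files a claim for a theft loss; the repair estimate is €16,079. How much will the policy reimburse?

Less the €3,250 deductible: €16,079 − €3,250 = €12,829.
That's under the €93,635 cap, so the insurer reimburses the full €12,829.

€12,829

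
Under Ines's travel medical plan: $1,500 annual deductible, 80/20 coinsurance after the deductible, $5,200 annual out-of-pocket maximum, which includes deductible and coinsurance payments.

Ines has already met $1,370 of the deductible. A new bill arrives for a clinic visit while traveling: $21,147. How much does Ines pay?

$1,370 of the $1,500 deductible is already met, leaving $130.
That leaves $21,147 − $130 = $21,017 for coinsurance.
20% of $21,017 = $4,203.40 falls to the traveler.
So the traveler owes $130 + $4,203.40 = $4,333.40 before any cap.
Year-to-date out-of-pocket would reach $1,370 + $4,333.40 = $5,703.40, above the $5,200 maximum, so the traveler pays only $5,200 − $1,370 = $3,830.

$3,830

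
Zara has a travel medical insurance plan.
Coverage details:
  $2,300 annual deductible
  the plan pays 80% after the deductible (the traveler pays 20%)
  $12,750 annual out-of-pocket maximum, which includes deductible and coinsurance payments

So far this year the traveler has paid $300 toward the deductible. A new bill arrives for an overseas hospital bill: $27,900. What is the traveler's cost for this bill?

$7,180

Deductible still to meet: $2,300 − $300 = $2,000.
That leaves $27,900 − $2,000 = $25,900 for coinsurance.
20% of $25,900 = $5,180 falls to the traveler.
Traveler responsibility before any cap: $2,000 + $5,180 = $7,180.
Total out-of-pocket so far would be $300 + $7,180 = $7,480, below the $12,750 cap — no reduction.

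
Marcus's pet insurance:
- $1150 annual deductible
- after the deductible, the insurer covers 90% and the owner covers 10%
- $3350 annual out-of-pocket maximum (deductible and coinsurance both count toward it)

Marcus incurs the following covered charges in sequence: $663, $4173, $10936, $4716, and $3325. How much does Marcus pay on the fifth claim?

$266.20

Claim 1 — $663: fully absorbed by the deductible. Owner pays $663; OOP now $663.
Claim 2 — $4173: $487 to deductible, leaving $3686; owner's 10% is $368.60. Owner owes $855.60 (running OOP $1518.60).
Claim 3 — $10936: deductible already satisfied, so owner's share is 10% × $10936 = $1093.60. Cost to owner: $1093.60. OOP to date $2612.20.
Claim 4 — $4716: 10% coinsurance on $4716 = $471.60. Owner owes $471.60 (running OOP $3083.80).
Claim 5 — $3325: deductible already satisfied, so owner's share is 10% × $3325 = $332.50. Adding that to $3083.80 gives $3416.30, past the $3350 cap; owner pays only $3350 − $3083.80 = $266.20.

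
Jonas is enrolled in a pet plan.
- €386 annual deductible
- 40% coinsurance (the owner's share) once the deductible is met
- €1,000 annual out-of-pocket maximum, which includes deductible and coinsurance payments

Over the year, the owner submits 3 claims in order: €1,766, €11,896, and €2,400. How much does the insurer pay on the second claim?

#1 (€1,766): €386 to deductible, leaving €1,380; owner's 40% is €552. Cost to owner: €938. OOP to date €938. Plan pays €1,766 − €938 = €828.
#2 (€11,896): deductible already satisfied, so owner's share is 40% × €11,896 = €4,758.40. OOP would hit €5,696.40 > €1,000, so the cap limits the owner to €1,000 − €938 = €62. Insurer: €11,896 − €62 = €11,834.

€11,834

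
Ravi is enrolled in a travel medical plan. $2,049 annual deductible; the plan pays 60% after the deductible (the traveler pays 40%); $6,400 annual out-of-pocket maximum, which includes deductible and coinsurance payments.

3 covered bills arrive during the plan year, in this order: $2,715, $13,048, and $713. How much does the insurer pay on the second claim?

Claim 1 — $2,715: deductible takes $2,049, $666 remains; 40% of $666 = $266.40. Traveler owes $2,315.40 (running OOP $2,315.40). Plan pays $2,715 − $2,315.40 = $399.60.
Claim 2 — $13,048: deductible already satisfied, so traveler's share is 40% × $13,048 = $5,219.20. OOP would hit $7,534.60 > $6,400, so the cap limits the traveler to $6,400 − $2,315.40 = $4,084.60. Plan pays $13,048 − $4,084.60 = $8,963.40.

$8,963.40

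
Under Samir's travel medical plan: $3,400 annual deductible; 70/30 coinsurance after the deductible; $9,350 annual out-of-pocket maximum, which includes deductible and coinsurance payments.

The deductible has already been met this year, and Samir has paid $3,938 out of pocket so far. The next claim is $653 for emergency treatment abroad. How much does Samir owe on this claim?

The deductible is already satisfied, so the full bill goes to coinsurance.
Traveler's 30% share of $653 is $195.90.
Total out-of-pocket so far would be $3,938 + $195.90 = $4,133.90, below the $9,350 cap — no reduction.

$195.90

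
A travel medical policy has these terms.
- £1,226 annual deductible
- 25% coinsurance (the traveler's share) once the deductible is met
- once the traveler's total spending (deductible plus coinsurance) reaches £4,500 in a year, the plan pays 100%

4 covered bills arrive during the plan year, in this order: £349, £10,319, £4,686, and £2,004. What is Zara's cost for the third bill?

£913.50

#1 (£349): all of it applies to the deductible. Traveler owes £349 (running OOP £349).
#2 (£10,319): deductible takes £877, £9,442 remains; traveler's 25% is £2,360.50. Cost to traveler: £3,237.50. OOP to date £3,586.50.
#3 (£4,686): deductible met; 25% of £4,686 = £1,171.50. That would push OOP to £4,758, over the £4,500 cap, so traveler pays £4,500 − £3,586.50 = £913.50.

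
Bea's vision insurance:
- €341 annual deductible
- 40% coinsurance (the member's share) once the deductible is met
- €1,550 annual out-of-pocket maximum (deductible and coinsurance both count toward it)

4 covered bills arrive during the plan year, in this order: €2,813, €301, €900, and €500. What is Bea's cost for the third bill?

€99.80

Bill 1, €2,813: €341 finishes the deductible; €2,472 goes to coinsurance; coinsurance €2,472 × 40% = €988.80. Cost to member: €1,329.80. OOP to date €1,329.80.
Bill 2, €301: 40% coinsurance on €301 = €120.40. Member pays €120.40; OOP now €1,450.20.
Bill 3, €900: 40% coinsurance on €900 = €360. OOP would hit €1,810.20 > €1,550, so the cap limits the member to €1,550 − €1,450.20 = €99.80.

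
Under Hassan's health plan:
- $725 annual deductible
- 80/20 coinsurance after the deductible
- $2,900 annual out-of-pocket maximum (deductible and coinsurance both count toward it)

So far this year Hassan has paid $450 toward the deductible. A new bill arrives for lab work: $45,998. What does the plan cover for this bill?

$43,548

$450 of the $725 deductible is already met, leaving $275.
After the $275 deductible portion, $45,998 − $275 = $45,723 is subject to coinsurance.
20% of $45,723 = $9,144.60 falls to the patient.
That puts the patient's cost at $275 + $9,144.60 = $9,419.60 before any cap.
Adding $9,419.60 to the $450 already spent would give $9,869.60, which exceeds the $2,900 cap; the patient pays just $2,900 − $450 = $2,450.
The plan picks up $45,998 − $2,450 = $43,548.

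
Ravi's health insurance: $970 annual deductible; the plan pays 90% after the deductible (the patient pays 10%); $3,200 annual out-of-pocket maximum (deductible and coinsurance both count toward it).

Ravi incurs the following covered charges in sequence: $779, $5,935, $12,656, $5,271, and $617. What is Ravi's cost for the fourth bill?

Bill 1, $779: fully absorbed by the deductible. Cost to patient: $779. OOP to date $779.
Bill 2, $5,935: $191 to deductible, leaving $5,744; 10% of $5,744 = $574.40. Cost to patient: $765.40. OOP to date $1,544.40.
Bill 3, $12,656: 10% coinsurance on $12,656 = $1,265.60. Cost to patient: $1,265.60. OOP to date $2,810.
Bill 4, $5,271: 10% coinsurance on $5,271 = $527.10. That would push OOP to $3,337.10, over the $3,200 cap, so patient pays $3,200 − $2,810 = $390.

$390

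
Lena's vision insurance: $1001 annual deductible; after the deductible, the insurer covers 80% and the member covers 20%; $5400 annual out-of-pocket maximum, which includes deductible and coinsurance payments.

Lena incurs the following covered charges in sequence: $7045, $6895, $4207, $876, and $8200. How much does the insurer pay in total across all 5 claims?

$21823

Claim 1 — $7045: $1001 to deductible, leaving $6044; member's 20% is $1208.80. Member owes $2209.80 (running OOP $2209.80). Insurer: $7045 − $2209.80 = $4835.20.
Claim 2 — $6895: deductible already satisfied, so member's share is 20% × $6895 = $1379. Member pays $1379; OOP now $3588.80. Plan pays $6895 − $1379 = $5516.
Claim 3 — $4207: deductible already satisfied, so member's share is 20% × $4207 = $841.40. Cost to member: $841.40. OOP to date $4430.20. Plan pays $4207 − $841.40 = $3365.60.
Claim 4 — $876: deductible already satisfied, so member's share is 20% × $876 = $175.20. Member pays $175.20; OOP now $4605.40. Plan pays $876 − $175.20 = $700.80.
Claim 5 — $8200: deductible already satisfied, so member's share is 20% × $8200 = $1640. That would push OOP to $6245.40, over the $5400 cap, so member pays $5400 − $4605.40 = $794.60. Insurer: $8200 − $794.60 = $7405.40.
Insurer total = bills − member's total = $27223 − $5400 = $21823.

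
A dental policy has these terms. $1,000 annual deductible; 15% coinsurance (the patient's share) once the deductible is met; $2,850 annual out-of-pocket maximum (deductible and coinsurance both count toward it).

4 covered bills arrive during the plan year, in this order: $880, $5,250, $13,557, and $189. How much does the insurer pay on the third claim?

#1 ($880): fully absorbed by the deductible. Patient pays $880; OOP now $880. Plan pays $880 − $880 = $0.
#2 ($5,250): $120 to deductible, leaving $5,130; 15% of $5,130 = $769.50. Patient pays $889.50; OOP now $1,769.50. Insurer: $5,250 − $889.50 = $4,360.50.
#3 ($13,557): deductible met; 15% of $13,557 = $2,033.55. Adding that to $1,769.50 gives $3,803.05, past the $2,850 cap; patient pays only $2,850 − $1,769.50 = $1,080.50. Plan pays $13,557 − $1,080.50 = $12,476.50.

$12,476.50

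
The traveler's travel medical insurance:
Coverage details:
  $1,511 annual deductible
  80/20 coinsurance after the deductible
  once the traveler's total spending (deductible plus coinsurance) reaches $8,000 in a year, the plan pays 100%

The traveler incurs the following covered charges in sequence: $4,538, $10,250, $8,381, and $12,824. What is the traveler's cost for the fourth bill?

Claim 1 — $4,538: deductible takes $1,511, $3,027 remains; 20% of $3,027 = $605.40. Traveler pays $2,116.40; OOP now $2,116.40.
Claim 2 — $10,250: 20% coinsurance on $10,250 = $2,050. Traveler pays $2,050; OOP now $4,166.40.
Claim 3 — $8,381: deductible met; 20% of $8,381 = $1,676.20. Cost to traveler: $1,676.20. OOP to date $5,842.60.
Claim 4 — $12,824: deductible already satisfied, so traveler's share is 20% × $12,824 = $2,564.80. OOP would hit $8,407.40 > $8,000, so the cap limits the traveler to $8,000 − $5,842.60 = $2,157.40.

$2,157.40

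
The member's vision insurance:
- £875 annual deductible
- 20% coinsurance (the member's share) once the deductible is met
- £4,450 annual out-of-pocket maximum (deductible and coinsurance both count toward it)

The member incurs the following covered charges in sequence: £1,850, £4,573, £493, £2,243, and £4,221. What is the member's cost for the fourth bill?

£448.60

Claim 1 (£1,850): deductible takes £875, £975 remains; 20% of £975 = £195. Cost to member: £1,070. OOP to date £1,070.
Claim 2 (£4,573): deductible met; 20% of £4,573 = £914.60. Member owes £914.60 (running OOP £1,984.60).
Claim 3 (£493): 20% coinsurance on £493 = £98.60. Cost to member: £98.60. OOP to date £2,083.20.
Claim 4 (£2,243): 20% coinsurance on £2,243 = £448.60. Cost to member: £448.60. OOP to date £2,531.80.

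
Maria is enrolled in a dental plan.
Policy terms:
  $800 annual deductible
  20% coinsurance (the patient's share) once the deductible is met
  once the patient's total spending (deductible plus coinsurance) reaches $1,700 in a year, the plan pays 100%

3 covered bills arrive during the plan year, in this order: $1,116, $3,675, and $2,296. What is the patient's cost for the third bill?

$101.80

Bill 1, $1,116: deductible takes $800, $316 remains; coinsurance $316 × 20% = $63.20. Cost to patient: $863.20. OOP to date $863.20.
Bill 2, $3,675: deductible already satisfied, so patient's share is 20% × $3,675 = $735. Patient owes $735 (running OOP $1,598.20).
Bill 3, $2,296: deductible met; 20% of $2,296 = $459.20. Adding that to $1,598.20 gives $2,057.40, past the $1,700 cap; patient pays only $1,700 − $1,598.20 = $101.80.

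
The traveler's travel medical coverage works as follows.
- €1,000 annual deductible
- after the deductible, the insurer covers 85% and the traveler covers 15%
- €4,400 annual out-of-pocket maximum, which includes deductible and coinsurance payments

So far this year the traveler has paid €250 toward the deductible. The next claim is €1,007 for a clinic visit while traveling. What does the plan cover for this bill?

€218.45

€250 of the €1,000 deductible is already met, leaving €750.
The remaining €257 (= €1,007 − €750) moves to coinsurance.
Coinsurance: €257 × 15% = €38.55.
That puts the traveler's cost at €750 + €38.55 = €788.55 before any cap.
Cumulative spending €250 + €788.55 = €1,038.55 stays under the €4,400 maximum.
Insurer pays the balance: €1,007 − €788.55 = €218.45.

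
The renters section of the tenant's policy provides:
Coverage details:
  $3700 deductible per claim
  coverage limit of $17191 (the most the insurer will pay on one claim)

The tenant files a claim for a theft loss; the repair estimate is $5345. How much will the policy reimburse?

$1645

Subtract the deductible: $5345 − $3700 = $1645.
$1645 is within the $17191 limit, so the insurer pays $1645.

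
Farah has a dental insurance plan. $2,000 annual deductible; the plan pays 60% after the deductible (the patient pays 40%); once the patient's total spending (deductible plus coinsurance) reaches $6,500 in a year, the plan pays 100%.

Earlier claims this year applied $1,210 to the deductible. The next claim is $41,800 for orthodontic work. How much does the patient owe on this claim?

$5,290

$1,210 of the $2,000 deductible is already met, leaving $790.
After the $790 deductible portion, $41,800 − $790 = $41,010 is subject to coinsurance.
40% of $41,010 = $16,404 falls to the patient.
That puts the patient's cost at $790 + $16,404 = $17,194 before any cap.
Year-to-date out-of-pocket would reach $1,210 + $17,194 = $18,404, above the $6,500 maximum, so the patient pays only $6,500 − $1,210 = $5,290.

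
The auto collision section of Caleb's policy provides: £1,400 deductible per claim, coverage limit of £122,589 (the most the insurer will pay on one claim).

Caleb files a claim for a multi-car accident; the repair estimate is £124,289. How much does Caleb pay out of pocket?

£1,700

Subtract the deductible: £124,289 − £1,400 = £122,889.
Since £122,889 > £122,589, the payout is capped at £122,589.
Driver's share is the uncovered remainder: £124,289 − £122,589 = £1,700.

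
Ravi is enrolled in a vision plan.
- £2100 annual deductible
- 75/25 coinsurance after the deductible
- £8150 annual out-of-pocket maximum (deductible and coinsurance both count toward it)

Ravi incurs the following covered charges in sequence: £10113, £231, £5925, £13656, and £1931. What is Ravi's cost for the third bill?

Claim 1 — £10113: deductible takes £2100, £8013 remains; member's 25% is £2003.25. Member pays £4103.25; OOP now £4103.25.
Claim 2 — £231: 25% coinsurance on £231 = £57.75. Member pays £57.75; OOP now £4161.
Claim 3 — £5925: deductible already satisfied, so member's share is 25% × £5925 = £1481.25. Member pays £1481.25; OOP now £5642.25.

£1481.25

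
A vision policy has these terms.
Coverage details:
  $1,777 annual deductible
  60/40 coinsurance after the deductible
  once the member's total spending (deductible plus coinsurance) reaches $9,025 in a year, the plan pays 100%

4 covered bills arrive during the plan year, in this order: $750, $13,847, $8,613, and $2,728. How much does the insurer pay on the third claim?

$6,493

#1 ($750): fully absorbed by the deductible. Member pays $750; OOP now $750. Insurer: $750 − $750 = $0.
#2 ($13,847): $1,027 to deductible, leaving $12,820; member's 40% is $5,128. Member owes $6,155 (running OOP $6,905). Insurer: $13,847 − $6,155 = $7,692.
#3 ($8,613): 40% coinsurance on $8,613 = $3,445.20. That would push OOP to $10,350.20, over the $9,025 cap, so member pays $9,025 − $6,905 = $2,120. Insurer: $8,613 − $2,120 = $6,493.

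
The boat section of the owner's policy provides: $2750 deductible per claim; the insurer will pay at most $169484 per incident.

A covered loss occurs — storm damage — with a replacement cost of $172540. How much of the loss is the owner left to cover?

$3056

Less the $2750 deductible: $172540 − $2750 = $169790.
$169790 exceeds the $169484 limit, so the insurer pays the limit: $169484.
The owner bears the rest of the original loss: $172540 − $169484 = $3056.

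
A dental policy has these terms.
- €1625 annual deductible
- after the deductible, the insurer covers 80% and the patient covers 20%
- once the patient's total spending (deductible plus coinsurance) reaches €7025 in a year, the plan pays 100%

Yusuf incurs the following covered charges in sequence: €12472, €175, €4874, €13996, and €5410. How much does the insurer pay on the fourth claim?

#1 (€12472): deductible takes €1625, €10847 remains; coinsurance €10847 × 20% = €2169.40. Cost to patient: €3794.40. OOP to date €3794.40. Plan pays €12472 − €3794.40 = €8677.60.
#2 (€175): deductible met; 20% of €175 = €35. Patient pays €35; OOP now €3829.40. Plan pays €175 − €35 = €140.
#3 (€4874): deductible met; 20% of €4874 = €974.80. Cost to patient: €974.80. OOP to date €4804.20. Plan pays €4874 − €974.80 = €3899.20.
#4 (€13996): 20% coinsurance on €13996 = €2799.20. Adding that to €4804.20 gives €7603.40, past the €7025 cap; patient pays only €7025 − €4804.20 = €2220.80. Plan pays €13996 − €2220.80 = €11775.20.

€11775.20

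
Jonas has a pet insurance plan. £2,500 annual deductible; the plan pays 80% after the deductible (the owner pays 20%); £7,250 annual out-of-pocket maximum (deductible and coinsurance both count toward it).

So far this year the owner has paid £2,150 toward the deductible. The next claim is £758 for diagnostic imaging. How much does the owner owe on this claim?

Deductible still to meet: £2,500 − £2,150 = £350.
After the £350 deductible portion, £758 − £350 = £408 is subject to coinsurance.
20% of £408 = £81.60 falls to the owner.
Owner responsibility before any cap: £350 + £81.60 = £431.60.
Cumulative spending £2,150 + £431.60 = £2,581.60 stays under the £7,250 maximum.

£431.60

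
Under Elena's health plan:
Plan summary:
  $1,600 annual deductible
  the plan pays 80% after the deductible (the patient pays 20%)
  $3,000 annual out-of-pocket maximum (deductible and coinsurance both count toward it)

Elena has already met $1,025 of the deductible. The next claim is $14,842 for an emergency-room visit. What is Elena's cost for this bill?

$1,025 of the $1,600 deductible is already met, leaving $575.
That leaves $14,842 − $575 = $14,267 for coinsurance.
Patient's 20% share of $14,267 is $2,853.40.
So the patient owes $575 + $2,853.40 = $3,428.40 before any cap.
Adding $3,428.40 to the $1,025 already spent would give $4,453.40, which exceeds the $3,000 cap; the patient pays just $3,000 − $1,025 = $1,975.

$1,975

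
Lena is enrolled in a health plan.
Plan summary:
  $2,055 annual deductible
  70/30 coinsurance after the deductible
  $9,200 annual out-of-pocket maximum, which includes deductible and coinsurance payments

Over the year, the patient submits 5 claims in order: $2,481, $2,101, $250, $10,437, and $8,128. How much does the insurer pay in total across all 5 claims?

#1 ($2,481): $2,055 to deductible, leaving $426; patient's 30% is $127.80. Cost to patient: $2,182.80. OOP to date $2,182.80. Plan pays $2,481 − $2,182.80 = $298.20.
#2 ($2,101): deductible met; 30% of $2,101 = $630.30. Cost to patient: $630.30. OOP to date $2,813.10. Insurer: $2,101 − $630.30 = $1,470.70.
#3 ($250): 30% coinsurance on $250 = $75. Cost to patient: $75. OOP to date $2,888.10. Plan pays $250 − $75 = $175.
#4 ($10,437): 30% coinsurance on $10,437 = $3,131.10. Patient pays $3,131.10; OOP now $6,019.20. Insurer: $10,437 − $3,131.10 = $7,305.90.
#5 ($8,128): 30% coinsurance on $8,128 = $2,438.40. Patient owes $2,438.40 (running OOP $8,457.60). Plan pays $8,128 − $2,438.40 = $5,689.60.
Insurer total: $298.20 + $1,470.70 + $175 + $7,305.90 + $5,689.60 = $14,939.40.

$14,939.40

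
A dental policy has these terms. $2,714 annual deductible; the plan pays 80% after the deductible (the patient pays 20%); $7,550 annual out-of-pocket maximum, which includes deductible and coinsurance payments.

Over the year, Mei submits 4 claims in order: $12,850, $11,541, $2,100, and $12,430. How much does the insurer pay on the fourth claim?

$12,349.40

Bill 1, $12,850: $2,714 to deductible, leaving $10,136; 20% of $10,136 = $2,027.20. Patient owes $4,741.20 (running OOP $4,741.20). Plan pays $12,850 − $4,741.20 = $8,108.80.
Bill 2, $11,541: 20% coinsurance on $11,541 = $2,308.20. Patient pays $2,308.20; OOP now $7,049.40. Plan pays $11,541 − $2,308.20 = $9,232.80.
Bill 3, $2,100: deductible already satisfied, so patient's share is 20% × $2,100 = $420. Patient owes $420 (running OOP $7,469.40). Insurer: $2,100 − $420 = $1,680.
Bill 4, $12,430: deductible met; 20% of $12,430 = $2,486. Adding that to $7,469.40 gives $9,955.40, past the $7,550 cap; patient pays only $7,550 − $7,469.40 = $80.60. Insurer: $12,430 − $80.60 = $12,349.40.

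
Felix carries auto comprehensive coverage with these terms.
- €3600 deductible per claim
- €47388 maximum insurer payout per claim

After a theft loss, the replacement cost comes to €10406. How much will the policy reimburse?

Subtract the deductible: €10406 − €3600 = €6806.
€6806 ≤ €47388, so the limit doesn't bind; insurer pays €6806.

€6806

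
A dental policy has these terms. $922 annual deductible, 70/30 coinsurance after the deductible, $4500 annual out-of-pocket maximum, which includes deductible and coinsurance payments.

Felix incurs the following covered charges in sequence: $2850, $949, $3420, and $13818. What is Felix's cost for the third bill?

$1026

Claim 1 ($2850): $922 to deductible, leaving $1928; coinsurance $1928 × 30% = $578.40. Cost to patient: $1500.40. OOP to date $1500.40.
Claim 2 ($949): deductible already satisfied, so patient's share is 30% × $949 = $284.70. Patient pays $284.70; OOP now $1785.10.
Claim 3 ($3420): deductible already satisfied, so patient's share is 30% × $3420 = $1026. Cost to patient: $1026. OOP to date $2811.10.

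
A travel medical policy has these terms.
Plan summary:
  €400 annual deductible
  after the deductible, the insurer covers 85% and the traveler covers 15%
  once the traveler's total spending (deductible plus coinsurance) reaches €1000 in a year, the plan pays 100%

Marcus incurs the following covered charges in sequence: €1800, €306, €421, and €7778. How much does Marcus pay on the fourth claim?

€280.95

#1 (€1800): deductible takes €400, €1400 remains; traveler's 15% is €210. Traveler pays €610; OOP now €610.
#2 (€306): deductible met; 15% of €306 = €45.90. Cost to traveler: €45.90. OOP to date €655.90.
#3 (€421): deductible met; 15% of €421 = €63.15. Cost to traveler: €63.15. OOP to date €719.05.
#4 (€7778): deductible met; 15% of €7778 = €1166.70. OOP would hit €1885.75 > €1000, so the cap limits the traveler to €1000 − €719.05 = €280.95.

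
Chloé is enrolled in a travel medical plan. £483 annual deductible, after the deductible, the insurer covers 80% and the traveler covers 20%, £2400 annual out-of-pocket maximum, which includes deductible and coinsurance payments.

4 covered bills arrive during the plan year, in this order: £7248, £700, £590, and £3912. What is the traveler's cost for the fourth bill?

£306

Claim 1 — £7248: £483 to deductible, leaving £6765; traveler's 20% is £1353. Traveler owes £1836 (running OOP £1836).
Claim 2 — £700: deductible met; 20% of £700 = £140. Traveler owes £140 (running OOP £1976).
Claim 3 — £590: deductible already satisfied, so traveler's share is 20% × £590 = £118. Traveler owes £118 (running OOP £2094).
Claim 4 — £3912: deductible met; 20% of £3912 = £782.40. Adding that to £2094 gives £2876.40, past the £2400 cap; traveler pays only £2400 − £2094 = £306.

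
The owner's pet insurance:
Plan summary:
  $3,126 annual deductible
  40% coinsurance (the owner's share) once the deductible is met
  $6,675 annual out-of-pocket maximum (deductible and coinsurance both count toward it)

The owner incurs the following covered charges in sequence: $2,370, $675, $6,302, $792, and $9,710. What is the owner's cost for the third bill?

$2,569.40

Bill 1, $2,370: entire amount goes to the deductible. Cost to owner: $2,370. OOP to date $2,370.
Bill 2, $675: all of it applies to the deductible. Owner owes $675 (running OOP $3,045).
Bill 3, $6,302: $81 to deductible, leaving $6,221; 40% of $6,221 = $2,488.40. Owner owes $2,569.40 (running OOP $5,614.40).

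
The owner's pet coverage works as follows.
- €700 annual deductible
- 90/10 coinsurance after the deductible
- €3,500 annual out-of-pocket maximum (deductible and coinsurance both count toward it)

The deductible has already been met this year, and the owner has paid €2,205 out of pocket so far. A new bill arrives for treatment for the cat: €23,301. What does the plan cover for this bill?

€22,006

The deductible is already satisfied, so the full bill goes to coinsurance.
Coinsurance: €23,301 × 10% = €2,330.10.
That would bring total out-of-pocket to €4,535.10, past the €3,500 cap. The owner is capped at €3,500 − €2,205 = €1,295 on this claim.
The insurer covers the remainder: €23,301 − €1,295 = €22,006.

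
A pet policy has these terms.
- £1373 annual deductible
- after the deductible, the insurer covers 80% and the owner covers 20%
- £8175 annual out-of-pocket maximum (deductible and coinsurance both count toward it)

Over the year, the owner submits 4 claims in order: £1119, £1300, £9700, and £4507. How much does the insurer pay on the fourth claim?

#1 (£1119): all of it applies to the deductible. Owner pays £1119; OOP now £1119. Insurer: £1119 − £1119 = £0.
#2 (£1300): £254 to deductible, leaving £1046; 20% of £1046 = £209.20. Owner owes £463.20 (running OOP £1582.20). Insurer: £1300 − £463.20 = £836.80.
#3 (£9700): 20% coinsurance on £9700 = £1940. Owner pays £1940; OOP now £3522.20. Insurer: £9700 − £1940 = £7760.
#4 (£4507): 20% coinsurance on £4507 = £901.40. Cost to owner: £901.40. OOP to date £4423.60. Insurer: £4507 − £901.40 = £3605.60.

£3605.60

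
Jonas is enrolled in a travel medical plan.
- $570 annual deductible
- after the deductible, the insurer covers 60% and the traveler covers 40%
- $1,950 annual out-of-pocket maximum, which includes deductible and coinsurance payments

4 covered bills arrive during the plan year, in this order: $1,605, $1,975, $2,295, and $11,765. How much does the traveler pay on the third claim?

$176

Claim 1 — $1,605: $570 to deductible, leaving $1,035; 40% of $1,035 = $414. Traveler pays $984; OOP now $984.
Claim 2 — $1,975: deductible met; 40% of $1,975 = $790. Cost to traveler: $790. OOP to date $1,774.
Claim 3 — $2,295: deductible met; 40% of $2,295 = $918. OOP would hit $2,692 > $1,950, so the cap limits the traveler to $1,950 − $1,774 = $176.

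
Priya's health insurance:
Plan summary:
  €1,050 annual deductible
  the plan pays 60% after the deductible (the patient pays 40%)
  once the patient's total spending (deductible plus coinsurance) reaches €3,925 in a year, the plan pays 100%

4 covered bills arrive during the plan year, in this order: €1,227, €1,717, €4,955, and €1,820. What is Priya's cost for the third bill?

Claim 1 — €1,227: deductible takes €1,050, €177 remains; coinsurance €177 × 40% = €70.80. Cost to patient: €1,120.80. OOP to date €1,120.80.
Claim 2 — €1,717: deductible met; 40% of €1,717 = €686.80. Cost to patient: €686.80. OOP to date €1,807.60.
Claim 3 — €4,955: deductible already satisfied, so patient's share is 40% × €4,955 = €1,982. Patient owes €1,982 (running OOP €3,789.60).

€1,982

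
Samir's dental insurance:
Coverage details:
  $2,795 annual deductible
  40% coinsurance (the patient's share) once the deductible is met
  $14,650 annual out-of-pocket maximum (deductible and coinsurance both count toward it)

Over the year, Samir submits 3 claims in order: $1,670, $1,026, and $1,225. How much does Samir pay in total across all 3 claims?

$3,245.40

Claim 1 ($1,670): fully absorbed by the deductible. Patient owes $1,670 (running OOP $1,670).
Claim 2 ($1,026): entire amount goes to the deductible. Cost to patient: $1,026. OOP to date $2,696.
Claim 3 ($1,225): $99 finishes the deductible; $1,126 goes to coinsurance; 40% of $1,126 = $450.40. Cost to patient: $549.40. OOP to date $3,245.40.
Summing the patient's payments: $1,670 + $1,026 + $549.40 = $3,245.40.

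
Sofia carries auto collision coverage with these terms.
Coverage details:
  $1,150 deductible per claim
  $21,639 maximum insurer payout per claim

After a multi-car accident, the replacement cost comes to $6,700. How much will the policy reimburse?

After the deductible, $6,700 − $1,150 = $5,550 remains.
That's under the $21,639 cap, so the insurer reimburses the full $5,550.

$5,550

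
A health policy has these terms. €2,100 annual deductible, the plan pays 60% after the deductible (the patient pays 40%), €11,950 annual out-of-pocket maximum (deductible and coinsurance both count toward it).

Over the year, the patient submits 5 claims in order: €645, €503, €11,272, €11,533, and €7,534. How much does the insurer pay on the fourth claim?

Bill 1, €645: fully absorbed by the deductible. Patient pays €645; OOP now €645. Plan pays €645 − €645 = €0.
Bill 2, €503: fully absorbed by the deductible. Patient owes €503 (running OOP €1,148). Plan pays €503 − €503 = €0.
Bill 3, €11,272: €952 finishes the deductible; €10,320 goes to coinsurance; patient's 40% is €4,128. Patient pays €5,080; OOP now €6,228. Plan pays €11,272 − €5,080 = €6,192.
Bill 4, €11,533: deductible already satisfied, so patient's share is 40% × €11,533 = €4,613.20. Patient owes €4,613.20 (running OOP €10,841.20). Plan pays €11,533 − €4,613.20 = €6,919.80.

€6,919.80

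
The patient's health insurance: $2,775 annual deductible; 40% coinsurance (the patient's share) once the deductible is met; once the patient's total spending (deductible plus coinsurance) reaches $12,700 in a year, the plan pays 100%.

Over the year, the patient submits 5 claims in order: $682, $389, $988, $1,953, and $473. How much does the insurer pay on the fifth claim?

$283.80

#1 ($682): fully absorbed by the deductible. Patient owes $682 (running OOP $682). Plan pays $682 − $682 = $0.
#2 ($389): fully absorbed by the deductible. Patient owes $389 (running OOP $1,071). Insurer: $389 − $389 = $0.
#3 ($988): fully absorbed by the deductible. Cost to patient: $988. OOP to date $2,059. Plan pays $988 − $988 = $0.
#4 ($1,953): deductible takes $716, $1,237 remains; 40% of $1,237 = $494.80. Patient owes $1,210.80 (running OOP $3,269.80). Insurer: $1,953 − $1,210.80 = $742.20.
#5 ($473): deductible already satisfied, so patient's share is 40% × $473 = $189.20. Cost to patient: $189.20. OOP to date $3,459. Insurer: $473 − $189.20 = $283.80.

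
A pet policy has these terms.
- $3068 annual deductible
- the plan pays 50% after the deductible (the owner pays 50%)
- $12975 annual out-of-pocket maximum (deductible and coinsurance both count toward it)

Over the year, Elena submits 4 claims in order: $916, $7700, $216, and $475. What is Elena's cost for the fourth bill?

Claim 1 ($916): entire amount goes to the deductible. Owner owes $916 (running OOP $916).
Claim 2 ($7700): $2152 to deductible, leaving $5548; coinsurance $5548 × 50% = $2774. Owner pays $4926; OOP now $5842.
Claim 3 ($216): 50% coinsurance on $216 = $108. Cost to owner: $108. OOP to date $5950.
Claim 4 ($475): 50% coinsurance on $475 = $237.50. Owner owes $237.50 (running OOP $6187.50).

$237.50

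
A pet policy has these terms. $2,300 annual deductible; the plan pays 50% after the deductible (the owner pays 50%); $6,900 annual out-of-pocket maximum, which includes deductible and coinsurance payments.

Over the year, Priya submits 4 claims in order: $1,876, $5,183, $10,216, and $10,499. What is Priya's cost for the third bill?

Bill 1, $1,876: entire amount goes to the deductible. Cost to owner: $1,876. OOP to date $1,876.
Bill 2, $5,183: $424 to deductible, leaving $4,759; 50% of $4,759 = $2,379.50. Owner owes $2,803.50 (running OOP $4,679.50).
Bill 3, $10,216: deductible already satisfied, so owner's share is 50% × $10,216 = $5,108. OOP would hit $9,787.50 > $6,900, so the cap limits the owner to $6,900 − $4,679.50 = $2,220.50.

$2,220.50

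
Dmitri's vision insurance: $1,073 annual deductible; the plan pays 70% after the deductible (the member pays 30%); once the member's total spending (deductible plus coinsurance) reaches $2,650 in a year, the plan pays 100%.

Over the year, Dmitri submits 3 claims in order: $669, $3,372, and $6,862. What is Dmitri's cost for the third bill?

Claim 1 ($669): entire amount goes to the deductible. Cost to member: $669. OOP to date $669.
Claim 2 ($3,372): $404 to deductible, leaving $2,968; member's 30% is $890.40. Cost to member: $1,294.40. OOP to date $1,963.40.
Claim 3 ($6,862): deductible met; 30% of $6,862 = $2,058.60. Adding that to $1,963.40 gives $4,022, past the $2,650 cap; member pays only $2,650 − $1,963.40 = $686.60.

$686.60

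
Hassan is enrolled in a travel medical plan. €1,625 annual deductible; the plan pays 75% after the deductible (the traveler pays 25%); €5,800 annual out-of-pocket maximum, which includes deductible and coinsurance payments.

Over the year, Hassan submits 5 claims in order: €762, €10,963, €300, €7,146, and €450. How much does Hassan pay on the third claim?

Claim 1 — €762: fully absorbed by the deductible. Cost to traveler: €762. OOP to date €762.
Claim 2 — €10,963: €863 finishes the deductible; €10,100 goes to coinsurance; 25% of €10,100 = €2,525. Traveler owes €3,388 (running OOP €4,150).
Claim 3 — €300: deductible met; 25% of €300 = €75. Cost to traveler: €75. OOP to date €4,225.

€75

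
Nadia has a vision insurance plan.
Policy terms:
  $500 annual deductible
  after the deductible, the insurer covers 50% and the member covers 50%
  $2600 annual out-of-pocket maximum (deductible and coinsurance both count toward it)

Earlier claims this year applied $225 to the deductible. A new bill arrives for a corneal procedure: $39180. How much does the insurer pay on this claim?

$36805

Remaining deductible: $500 − $225 = $275.
The remaining $38905 (= $39180 − $275) moves to coinsurance.
Coinsurance: $38905 × 50% = $19452.50.
Member responsibility before any cap: $275 + $19452.50 = $19727.50.
Adding $19727.50 to the $225 already spent would give $19952.50, which exceeds the $2600 cap; the member pays just $2600 − $225 = $2375.
The plan picks up $39180 − $2375 = $36805.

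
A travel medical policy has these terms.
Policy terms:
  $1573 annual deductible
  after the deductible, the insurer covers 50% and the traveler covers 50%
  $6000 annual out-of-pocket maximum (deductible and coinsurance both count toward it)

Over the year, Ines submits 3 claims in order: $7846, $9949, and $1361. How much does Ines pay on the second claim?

Claim 1 — $7846: $1573 finishes the deductible; $6273 goes to coinsurance; 50% of $6273 = $3136.50. Traveler pays $4709.50; OOP now $4709.50.
Claim 2 — $9949: 50% coinsurance on $9949 = $4974.50. That would push OOP to $9684, over the $6000 cap, so traveler pays $6000 − $4709.50 = $1290.50.

$1290.50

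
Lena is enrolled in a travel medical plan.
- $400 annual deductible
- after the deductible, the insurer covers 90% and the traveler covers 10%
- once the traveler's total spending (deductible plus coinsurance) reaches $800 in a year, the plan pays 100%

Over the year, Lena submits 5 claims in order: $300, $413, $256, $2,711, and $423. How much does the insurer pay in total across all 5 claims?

#1 ($300): all of it applies to the deductible. Traveler owes $300 (running OOP $300). Insurer: $300 − $300 = $0.
#2 ($413): $100 to deductible, leaving $313; traveler's 10% is $31.30. Traveler pays $131.30; OOP now $431.30. Plan pays $413 − $131.30 = $281.70.
#3 ($256): deductible met; 10% of $256 = $25.60. Cost to traveler: $25.60. OOP to date $456.90. Insurer: $256 − $25.60 = $230.40.
#4 ($2,711): deductible already satisfied, so traveler's share is 10% × $2,711 = $271.10. Cost to traveler: $271.10. OOP to date $728. Insurer: $2,711 − $271.10 = $2,439.90.
#5 ($423): deductible already satisfied, so traveler's share is 10% × $423 = $42.30. Traveler pays $42.30; OOP now $770.30. Insurer: $423 − $42.30 = $380.70.
Insurer total = bills − traveler's total = $4,103 − $770.30 = $3,332.70.

$3,332.70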